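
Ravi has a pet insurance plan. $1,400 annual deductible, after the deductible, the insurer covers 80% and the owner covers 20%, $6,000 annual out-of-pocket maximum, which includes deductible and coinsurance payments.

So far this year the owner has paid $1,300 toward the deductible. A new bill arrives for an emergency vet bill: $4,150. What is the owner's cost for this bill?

$910

Remaining deductible: $1,400 − $1,300 = $100.
After the $100 deductible portion, $4,150 − $100 = $4,050 is subject to coinsurance.
20% of $4,050 = $810 falls to the owner.
So the owner owes $100 + $810 = $910 before any cap.
Year-to-date out-of-pocket becomes $1,300 + $910 = $2,210, still under the $6,000 maximum, so no cap applies.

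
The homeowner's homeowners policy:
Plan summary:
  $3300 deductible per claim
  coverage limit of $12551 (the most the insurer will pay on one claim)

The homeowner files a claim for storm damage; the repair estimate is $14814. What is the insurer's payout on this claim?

$11514

Less the $3300 deductible: $14814 − $3300 = $11514.
That's under the $12551 cap, so the insurer reimburses the full $11514.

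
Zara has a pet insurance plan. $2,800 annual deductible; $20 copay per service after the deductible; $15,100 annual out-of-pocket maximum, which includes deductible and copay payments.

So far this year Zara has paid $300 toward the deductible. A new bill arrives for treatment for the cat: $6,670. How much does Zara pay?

$300 of the $2,800 deductible is already met, leaving $2,500.
After the $2,500 deductible portion, $6,670 − $2,500 = $4,170 is subject to the copay.
Copay on this service: $20.
So the owner owes $2,500 + $20 = $2,520 before any cap.
Year-to-date out-of-pocket becomes $300 + $2,520 = $2,820, still under the $15,100 maximum, so no cap applies.

$2,520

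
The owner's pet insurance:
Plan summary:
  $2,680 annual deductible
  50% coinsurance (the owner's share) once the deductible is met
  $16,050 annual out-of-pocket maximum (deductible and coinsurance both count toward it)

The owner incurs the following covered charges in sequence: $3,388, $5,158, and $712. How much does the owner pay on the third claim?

$356

#1 ($3,388): deductible takes $2,680, $708 remains; 50% of $708 = $354. Cost to owner: $3,034. OOP to date $3,034.
#2 ($5,158): deductible already satisfied, so owner's share is 50% × $5,158 = $2,579. Owner pays $2,579; OOP now $5,613.
#3 ($712): 50% coinsurance on $712 = $356. Owner pays $356; OOP now $5,969.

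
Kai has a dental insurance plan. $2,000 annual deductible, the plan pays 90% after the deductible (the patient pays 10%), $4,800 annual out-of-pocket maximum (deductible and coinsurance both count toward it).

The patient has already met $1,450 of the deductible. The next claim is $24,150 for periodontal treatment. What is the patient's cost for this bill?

$2,910

Remaining deductible: $2,000 − $1,450 = $550.
The remaining $23,600 (= $24,150 − $550) moves to coinsurance.
10% of $23,600 = $2,360 falls to the patient.
So the patient owes $550 + $2,360 = $2,910 before any cap.
Total out-of-pocket so far would be $1,450 + $2,910 = $4,360, below the $4,800 cap — no reduction.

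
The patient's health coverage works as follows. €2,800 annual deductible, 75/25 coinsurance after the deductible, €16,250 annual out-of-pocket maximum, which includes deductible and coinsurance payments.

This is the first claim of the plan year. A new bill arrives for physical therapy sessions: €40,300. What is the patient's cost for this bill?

€12,175

Deductible not yet touched, so the first €2,800 of the bill goes to the deductible.
After the €2,800 deductible portion, €40,300 − €2,800 = €37,500 is subject to coinsurance.
25% of €37,500 = €9,375 falls to the patient.
So the patient owes €2,800 + €9,375 = €12,175 before any cap.
Total out-of-pocket so far would be €0 + €12,175 = €12,175, below the €16,250 cap — no reduction.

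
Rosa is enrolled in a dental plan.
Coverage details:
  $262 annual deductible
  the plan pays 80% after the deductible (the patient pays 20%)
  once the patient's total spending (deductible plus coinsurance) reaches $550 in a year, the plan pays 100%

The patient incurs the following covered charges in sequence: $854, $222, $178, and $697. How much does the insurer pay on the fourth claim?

Claim 1 ($854): deductible takes $262, $592 remains; patient's 20% is $118.40. Patient owes $380.40 (running OOP $380.40). Plan pays $854 − $380.40 = $473.60.
Claim 2 ($222): deductible already satisfied, so patient's share is 20% × $222 = $44.40. Cost to patient: $44.40. OOP to date $424.80. Insurer: $222 − $44.40 = $177.60.
Claim 3 ($178): 20% coinsurance on $178 = $35.60. Cost to patient: $35.60. OOP to date $460.40. Plan pays $178 − $35.60 = $142.40.
Claim 4 ($697): deductible met; 20% of $697 = $139.40. That would push OOP to $599.80, over the $550 cap, so patient pays $550 − $460.40 = $89.60. Insurer: $697 − $89.60 = $607.40.

$607.40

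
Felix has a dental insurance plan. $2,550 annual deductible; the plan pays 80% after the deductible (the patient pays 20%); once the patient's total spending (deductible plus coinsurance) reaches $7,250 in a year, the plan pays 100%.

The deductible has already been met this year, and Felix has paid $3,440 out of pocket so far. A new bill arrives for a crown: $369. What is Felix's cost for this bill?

The deductible is already satisfied, so the full bill goes to coinsurance.
Coinsurance: $369 × 20% = $73.80.
Cumulative spending $3,440 + $73.80 = $3,513.80 stays under the $7,250 maximum.

$73.80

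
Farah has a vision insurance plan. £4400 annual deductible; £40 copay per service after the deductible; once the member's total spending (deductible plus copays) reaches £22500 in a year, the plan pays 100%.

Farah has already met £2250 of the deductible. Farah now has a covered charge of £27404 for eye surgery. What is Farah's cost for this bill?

Deductible still to meet: £4400 − £2250 = £2150.
That leaves £27404 − £2150 = £25254 for the copay.
Copay on this service: £40.
Member responsibility before any cap: £2150 + £40 = £2190.
Cumulative spending £2250 + £2190 = £4440 stays under the £22500 maximum.

£2190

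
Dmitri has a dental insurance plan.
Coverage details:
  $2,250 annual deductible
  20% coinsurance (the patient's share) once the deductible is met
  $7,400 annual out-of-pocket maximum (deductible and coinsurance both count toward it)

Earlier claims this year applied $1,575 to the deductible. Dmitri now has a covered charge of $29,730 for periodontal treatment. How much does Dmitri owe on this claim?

$1,575 of the $2,250 deductible is already met, leaving $675.
The remaining $29,055 (= $29,730 − $675) moves to coinsurance.
Patient's 20% share of $29,055 is $5,811.
That puts the patient's cost at $675 + $5,811 = $6,486 before any cap.
Adding $6,486 to the $1,575 already spent would give $8,061, which exceeds the $7,400 cap; the patient pays just $7,400 − $1,575 = $5,825.

$5,825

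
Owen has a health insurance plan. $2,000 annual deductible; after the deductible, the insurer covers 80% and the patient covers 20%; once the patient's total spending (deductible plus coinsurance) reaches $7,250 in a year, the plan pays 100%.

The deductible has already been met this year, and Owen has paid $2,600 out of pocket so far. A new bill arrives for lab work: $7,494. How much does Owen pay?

With the deductible met, the entire $7,494 is subject to coinsurance.
Patient's 20% share of $7,494 is $1,498.80.
Cumulative spending $2,600 + $1,498.80 = $4,098.80 stays under the $7,250 maximum.

$1,498.80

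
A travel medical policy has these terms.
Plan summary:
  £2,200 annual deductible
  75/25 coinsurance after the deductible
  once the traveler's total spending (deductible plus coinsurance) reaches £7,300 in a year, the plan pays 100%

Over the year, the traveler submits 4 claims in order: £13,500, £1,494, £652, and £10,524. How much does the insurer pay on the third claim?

£489

Claim 1 (£13,500): £2,200 finishes the deductible; £11,300 goes to coinsurance; traveler's 25% is £2,825. Cost to traveler: £5,025. OOP to date £5,025. Insurer: £13,500 − £5,025 = £8,475.
Claim 2 (£1,494): 25% coinsurance on £1,494 = £373.50. Traveler owes £373.50 (running OOP £5,398.50). Plan pays £1,494 − £373.50 = £1,120.50.
Claim 3 (£652): deductible already satisfied, so traveler's share is 25% × £652 = £163. Traveler pays £163; OOP now £5,561.50. Insurer: £652 − £163 = £489.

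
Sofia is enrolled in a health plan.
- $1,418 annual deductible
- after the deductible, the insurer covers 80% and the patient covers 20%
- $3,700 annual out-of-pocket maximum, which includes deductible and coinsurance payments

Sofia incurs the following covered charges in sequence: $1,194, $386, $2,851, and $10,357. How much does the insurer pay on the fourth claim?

Bill 1, $1,194: entire amount goes to the deductible. Patient pays $1,194; OOP now $1,194. Insurer: $1,194 − $1,194 = $0.
Bill 2, $386: $224 to deductible, leaving $162; coinsurance $162 × 20% = $32.40. Patient owes $256.40 (running OOP $1,450.40). Plan pays $386 − $256.40 = $129.60.
Bill 3, $2,851: deductible met; 20% of $2,851 = $570.20. Patient pays $570.20; OOP now $2,020.60. Insurer: $2,851 − $570.20 = $2,280.80.
Bill 4, $10,357: 20% coinsurance on $10,357 = $2,071.40. Adding that to $2,020.60 gives $4,092, past the $3,700 cap; patient pays only $3,700 − $2,020.60 = $1,679.40. Insurer: $10,357 − $1,679.40 = $8,677.60.

$8,677.60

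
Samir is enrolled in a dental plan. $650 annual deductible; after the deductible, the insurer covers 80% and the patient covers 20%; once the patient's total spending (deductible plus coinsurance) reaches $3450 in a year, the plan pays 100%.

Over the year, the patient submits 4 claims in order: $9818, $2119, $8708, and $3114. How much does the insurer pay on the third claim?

$8165.40

#1 ($9818): $650 finishes the deductible; $9168 goes to coinsurance; patient's 20% is $1833.60. Cost to patient: $2483.60. OOP to date $2483.60. Insurer: $9818 − $2483.60 = $7334.40.
#2 ($2119): 20% coinsurance on $2119 = $423.80. Patient pays $423.80; OOP now $2907.40. Insurer: $2119 − $423.80 = $1695.20.
#3 ($8708): deductible met; 20% of $8708 = $1741.60. OOP would hit $4649 > $3450, so the cap limits the patient to $3450 − $2907.40 = $542.60. Insurer: $8708 − $542.60 = $8165.40.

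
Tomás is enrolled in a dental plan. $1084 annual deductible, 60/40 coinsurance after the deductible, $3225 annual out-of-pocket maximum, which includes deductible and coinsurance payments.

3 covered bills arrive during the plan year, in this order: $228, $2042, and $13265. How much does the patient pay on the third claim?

$1666.60

#1 ($228): fully absorbed by the deductible. Cost to patient: $228. OOP to date $228.
#2 ($2042): $856 finishes the deductible; $1186 goes to coinsurance; 40% of $1186 = $474.40. Patient pays $1330.40; OOP now $1558.40.
#3 ($13265): deductible met; 40% of $13265 = $5306. Adding that to $1558.40 gives $6864.40, past the $3225 cap; patient pays only $3225 − $1558.40 = $1666.60.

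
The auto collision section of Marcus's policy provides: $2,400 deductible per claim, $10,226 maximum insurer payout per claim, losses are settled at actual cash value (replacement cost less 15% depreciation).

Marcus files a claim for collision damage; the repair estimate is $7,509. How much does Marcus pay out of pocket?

$3,526.35

At 15% depreciation, ACV = $7,509 − $1,126.35 = $6,382.65.
After the deductible, $6,382.65 − $2,400 = $3,982.65 remains.
$3,982.65 is within the $10,226 limit, so the insurer pays $3,982.65.
The driver bears the rest of the original loss: $7,509 − $3,982.65 = $3,526.35.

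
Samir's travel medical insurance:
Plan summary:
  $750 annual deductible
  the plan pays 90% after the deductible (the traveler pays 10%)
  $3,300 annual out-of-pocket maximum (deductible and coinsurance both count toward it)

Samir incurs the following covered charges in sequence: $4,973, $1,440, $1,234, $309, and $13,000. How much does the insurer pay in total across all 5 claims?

$18,185.40

#1 ($4,973): deductible takes $750, $4,223 remains; 10% of $4,223 = $422.30. Traveler pays $1,172.30; OOP now $1,172.30. Insurer: $4,973 − $1,172.30 = $3,800.70.
#2 ($1,440): deductible already satisfied, so traveler's share is 10% × $1,440 = $144. Traveler owes $144 (running OOP $1,316.30). Insurer: $1,440 − $144 = $1,296.
#3 ($1,234): deductible met; 10% of $1,234 = $123.40. Traveler owes $123.40 (running OOP $1,439.70). Insurer: $1,234 − $123.40 = $1,110.60.
#4 ($309): deductible already satisfied, so traveler's share is 10% × $309 = $30.90. Traveler pays $30.90; OOP now $1,470.60. Insurer: $309 − $30.90 = $278.10.
#5 ($13,000): deductible already satisfied, so traveler's share is 10% × $13,000 = $1,300. Traveler pays $1,300; OOP now $2,770.60. Plan pays $13,000 − $1,300 = $11,700.
Insurer total = bills − traveler's total = $20,956 − $2,770.60 = $18,185.40.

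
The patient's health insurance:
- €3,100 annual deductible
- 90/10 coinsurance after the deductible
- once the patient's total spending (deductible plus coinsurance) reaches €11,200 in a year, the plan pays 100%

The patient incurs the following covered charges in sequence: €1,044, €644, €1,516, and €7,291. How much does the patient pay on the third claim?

#1 (€1,044): entire amount goes to the deductible. Cost to patient: €1,044. OOP to date €1,044.
#2 (€644): entire amount goes to the deductible. Patient pays €644; OOP now €1,688.
#3 (€1,516): €1,412 finishes the deductible; €104 goes to coinsurance; patient's 10% is €10.40. Cost to patient: €1,422.40. OOP to date €3,110.40.

€1,422.40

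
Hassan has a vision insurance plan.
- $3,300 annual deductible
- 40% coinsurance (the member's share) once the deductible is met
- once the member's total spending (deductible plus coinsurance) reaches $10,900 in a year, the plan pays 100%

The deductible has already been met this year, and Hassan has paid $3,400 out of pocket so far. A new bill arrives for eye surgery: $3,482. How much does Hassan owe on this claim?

With the deductible met, the entire $3,482 is subject to coinsurance.
40% of $3,482 = $1,392.80 falls to the member.
Year-to-date out-of-pocket becomes $3,400 + $1,392.80 = $4,792.80, still under the $10,900 maximum, so no cap applies.

$1,392.80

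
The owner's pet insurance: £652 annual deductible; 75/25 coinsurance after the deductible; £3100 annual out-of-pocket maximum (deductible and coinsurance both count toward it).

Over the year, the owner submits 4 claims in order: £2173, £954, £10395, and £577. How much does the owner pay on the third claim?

Bill 1, £2173: £652 finishes the deductible; £1521 goes to coinsurance; coinsurance £1521 × 25% = £380.25. Cost to owner: £1032.25. OOP to date £1032.25.
Bill 2, £954: deductible already satisfied, so owner's share is 25% × £954 = £238.50. Owner owes £238.50 (running OOP £1270.75).
Bill 3, £10395: 25% coinsurance on £10395 = £2598.75. That would push OOP to £3869.50, over the £3100 cap, so owner pays £3100 − £1270.75 = £1829.25.

£1829.25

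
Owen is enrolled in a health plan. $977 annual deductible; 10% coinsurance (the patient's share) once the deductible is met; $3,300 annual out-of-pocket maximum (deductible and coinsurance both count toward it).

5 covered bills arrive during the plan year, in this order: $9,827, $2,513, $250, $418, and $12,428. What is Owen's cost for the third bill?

$25

#1 ($9,827): deductible takes $977, $8,850 remains; coinsurance $8,850 × 10% = $885. Cost to patient: $1,862. OOP to date $1,862.
#2 ($2,513): deductible already satisfied, so patient's share is 10% × $2,513 = $251.30. Cost to patient: $251.30. OOP to date $2,113.30.
#3 ($250): deductible met; 10% of $250 = $25. Cost to patient: $25. OOP to date $2,138.30.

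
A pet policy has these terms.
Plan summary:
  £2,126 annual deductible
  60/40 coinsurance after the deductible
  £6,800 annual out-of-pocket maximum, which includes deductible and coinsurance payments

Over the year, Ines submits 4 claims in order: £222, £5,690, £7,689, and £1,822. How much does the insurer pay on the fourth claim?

£1,738

#1 (£222): entire amount goes to the deductible. Owner pays £222; OOP now £222. Plan pays £222 − £222 = £0.
#2 (£5,690): £1,904 finishes the deductible; £3,786 goes to coinsurance; 40% of £3,786 = £1,514.40. Owner pays £3,418.40; OOP now £3,640.40. Insurer: £5,690 − £3,418.40 = £2,271.60.
#3 (£7,689): deductible already satisfied, so owner's share is 40% × £7,689 = £3,075.60. Owner owes £3,075.60 (running OOP £6,716). Plan pays £7,689 − £3,075.60 = £4,613.40.
#4 (£1,822): deductible already satisfied, so owner's share is 40% × £1,822 = £728.80. Adding that to £6,716 gives £7,444.80, past the £6,800 cap; owner pays only £6,800 − £6,716 = £84. Plan pays £1,822 − £84 = £1,738.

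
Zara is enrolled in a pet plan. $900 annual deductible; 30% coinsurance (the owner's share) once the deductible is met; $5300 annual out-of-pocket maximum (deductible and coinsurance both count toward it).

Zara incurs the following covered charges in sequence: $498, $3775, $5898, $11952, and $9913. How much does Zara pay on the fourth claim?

$1618.70

Claim 1 ($498): entire amount goes to the deductible. Owner pays $498; OOP now $498.
Claim 2 ($3775): deductible takes $402, $3373 remains; owner's 30% is $1011.90. Owner owes $1413.90 (running OOP $1911.90).
Claim 3 ($5898): deductible already satisfied, so owner's share is 30% × $5898 = $1769.40. Owner pays $1769.40; OOP now $3681.30.
Claim 4 ($11952): 30% coinsurance on $11952 = $3585.60. Adding that to $3681.30 gives $7266.90, past the $5300 cap; owner pays only $5300 − $3681.30 = $1618.70.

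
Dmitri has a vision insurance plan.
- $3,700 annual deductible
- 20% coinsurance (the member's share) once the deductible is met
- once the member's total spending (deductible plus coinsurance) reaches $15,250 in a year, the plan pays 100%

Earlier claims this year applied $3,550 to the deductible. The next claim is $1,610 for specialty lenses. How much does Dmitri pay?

Deductible still to meet: $3,700 − $3,550 = $150.
That leaves $1,610 − $150 = $1,460 for coinsurance.
20% of $1,460 = $292 falls to the member.
So the member owes $150 + $292 = $442 before any cap.
Total out-of-pocket so far would be $3,550 + $442 = $3,992, below the $15,250 cap — no reduction.

$442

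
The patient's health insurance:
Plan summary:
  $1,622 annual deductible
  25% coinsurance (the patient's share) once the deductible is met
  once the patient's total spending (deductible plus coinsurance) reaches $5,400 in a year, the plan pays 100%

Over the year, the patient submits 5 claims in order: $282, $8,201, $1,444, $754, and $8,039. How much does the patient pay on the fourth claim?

$188.50

Claim 1 ($282): fully absorbed by the deductible. Patient pays $282; OOP now $282.
Claim 2 ($8,201): $1,340 finishes the deductible; $6,861 goes to coinsurance; coinsurance $6,861 × 25% = $1,715.25. Patient owes $3,055.25 (running OOP $3,337.25).
Claim 3 ($1,444): 25% coinsurance on $1,444 = $361. Patient owes $361 (running OOP $3,698.25).
Claim 4 ($754): deductible already satisfied, so patient's share is 25% × $754 = $188.50. Patient owes $188.50 (running OOP $3,886.75).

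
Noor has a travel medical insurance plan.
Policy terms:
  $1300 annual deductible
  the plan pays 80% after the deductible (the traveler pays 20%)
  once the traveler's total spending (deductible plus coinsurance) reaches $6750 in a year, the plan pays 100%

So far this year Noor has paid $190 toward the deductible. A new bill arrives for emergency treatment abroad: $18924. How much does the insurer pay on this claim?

$190 of the $1300 deductible is already met, leaving $1110.
That leaves $18924 − $1110 = $17814 for coinsurance.
20% of $17814 = $3562.80 falls to the traveler.
So the traveler owes $1110 + $3562.80 = $4672.80 before any cap.
Cumulative spending $190 + $4672.80 = $4862.80 stays under the $6750 maximum.
The insurer covers the remainder: $18924 − $4672.80 = $14251.20.

$14251.20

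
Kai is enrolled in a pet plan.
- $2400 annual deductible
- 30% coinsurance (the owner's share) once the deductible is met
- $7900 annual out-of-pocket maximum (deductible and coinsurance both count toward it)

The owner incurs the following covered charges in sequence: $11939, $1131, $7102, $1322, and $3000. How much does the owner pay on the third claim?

$2130.60

Claim 1 — $11939: $2400 to deductible, leaving $9539; owner's 30% is $2861.70. Owner pays $5261.70; OOP now $5261.70.
Claim 2 — $1131: 30% coinsurance on $1131 = $339.30. Owner owes $339.30 (running OOP $5601).
Claim 3 — $7102: 30% coinsurance on $7102 = $2130.60. Cost to owner: $2130.60. OOP to date $7731.60.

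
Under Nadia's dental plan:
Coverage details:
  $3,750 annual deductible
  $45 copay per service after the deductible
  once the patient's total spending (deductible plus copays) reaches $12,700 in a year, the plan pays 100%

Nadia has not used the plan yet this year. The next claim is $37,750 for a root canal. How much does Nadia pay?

$3,795

The full $3,750 deductible is still open; $3,750 of this bill applies to it.
That leaves $37,750 − $3,750 = $34,000 for the copay.
Copay on this service: $45.
That puts the patient's cost at $3,750 + $45 = $3,795 before any cap.
Total out-of-pocket so far would be $0 + $3,795 = $3,795, below the $12,700 cap — no reduction.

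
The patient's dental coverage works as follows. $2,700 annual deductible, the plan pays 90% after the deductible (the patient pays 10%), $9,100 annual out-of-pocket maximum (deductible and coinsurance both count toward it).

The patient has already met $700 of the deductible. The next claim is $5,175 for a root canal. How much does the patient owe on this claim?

$700 of the $2,700 deductible is already met, leaving $2,000.
The remaining $3,175 (= $5,175 − $2,000) moves to coinsurance.
Patient's 10% share of $3,175 is $317.50.
Patient responsibility before any cap: $2,000 + $317.50 = $2,317.50.
Year-to-date out-of-pocket becomes $700 + $2,317.50 = $3,017.50, still under the $9,100 maximum, so no cap applies.

$2,317.50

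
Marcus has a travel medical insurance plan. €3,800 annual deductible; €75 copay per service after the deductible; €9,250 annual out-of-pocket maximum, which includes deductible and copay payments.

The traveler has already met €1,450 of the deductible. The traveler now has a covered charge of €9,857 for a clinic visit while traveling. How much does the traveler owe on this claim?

€2,425

Deductible still to meet: €3,800 − €1,450 = €2,350.
The remaining €7,507 (= €9,857 − €2,350) moves to the copay.
Copay on this service: €75.
So the traveler owes €2,350 + €75 = €2,425 before any cap.
Total out-of-pocket so far would be €1,450 + €2,425 = €3,875, below the €9,250 cap — no reduction.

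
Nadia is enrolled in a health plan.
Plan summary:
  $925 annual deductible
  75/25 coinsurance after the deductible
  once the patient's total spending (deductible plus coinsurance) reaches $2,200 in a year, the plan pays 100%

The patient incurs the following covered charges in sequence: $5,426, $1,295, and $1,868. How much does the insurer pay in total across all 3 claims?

$6,389

Claim 1 — $5,426: $925 finishes the deductible; $4,501 goes to coinsurance; 25% of $4,501 = $1,125.25. Patient owes $2,050.25 (running OOP $2,050.25). Insurer: $5,426 − $2,050.25 = $3,375.75.
Claim 2 — $1,295: deductible already satisfied, so patient's share is 25% × $1,295 = $323.75. That would push OOP to $2,374, over the $2,200 cap, so patient pays $2,200 − $2,050.25 = $149.75. Insurer: $1,295 − $149.75 = $1,145.25.
Claim 3 — $1,868: 25% coinsurance on $1,868 = $467. Adding that to $2,200 gives $2,667, past the $2,200 cap; patient pays only $2,200 − $2,200 = $0. Insurer: $1,868 − $0 = $1,868.
Insurer total: $3,375.75 + $1,145.25 + $1,868 = $6,389.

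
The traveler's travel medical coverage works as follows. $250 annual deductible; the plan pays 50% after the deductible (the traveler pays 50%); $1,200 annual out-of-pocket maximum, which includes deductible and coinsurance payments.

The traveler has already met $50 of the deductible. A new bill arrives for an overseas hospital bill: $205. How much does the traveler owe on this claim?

Remaining deductible: $250 − $50 = $200.
The remaining $5 (= $205 − $200) moves to coinsurance.
Traveler's 50% share of $5 is $2.50.
So the traveler owes $200 + $2.50 = $202.50 before any cap.
Year-to-date out-of-pocket becomes $50 + $202.50 = $252.50, still under the $1,200 maximum, so no cap applies.

$202.50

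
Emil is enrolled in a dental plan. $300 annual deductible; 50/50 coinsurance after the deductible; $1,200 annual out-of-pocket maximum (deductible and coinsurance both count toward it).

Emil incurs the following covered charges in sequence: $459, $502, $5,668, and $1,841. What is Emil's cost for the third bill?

$569.50

#1 ($459): $300 to deductible, leaving $159; coinsurance $159 × 50% = $79.50. Patient pays $379.50; OOP now $379.50.
#2 ($502): 50% coinsurance on $502 = $251. Cost to patient: $251. OOP to date $630.50.
#3 ($5,668): 50% coinsurance on $5,668 = $2,834. Adding that to $630.50 gives $3,464.50, past the $1,200 cap; patient pays only $1,200 − $630.50 = $569.50.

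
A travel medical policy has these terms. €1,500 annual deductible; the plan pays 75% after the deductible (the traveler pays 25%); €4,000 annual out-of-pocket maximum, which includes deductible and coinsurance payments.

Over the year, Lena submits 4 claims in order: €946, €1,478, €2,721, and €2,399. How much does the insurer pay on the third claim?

#1 (€946): fully absorbed by the deductible. Traveler owes €946 (running OOP €946). Insurer: €946 − €946 = €0.
#2 (€1,478): €554 finishes the deductible; €924 goes to coinsurance; coinsurance €924 × 25% = €231. Cost to traveler: €785. OOP to date €1,731. Plan pays €1,478 − €785 = €693.
#3 (€2,721): deductible met; 25% of €2,721 = €680.25. Cost to traveler: €680.25. OOP to date €2,411.25. Plan pays €2,721 − €680.25 = €2,040.75.

€2,040.75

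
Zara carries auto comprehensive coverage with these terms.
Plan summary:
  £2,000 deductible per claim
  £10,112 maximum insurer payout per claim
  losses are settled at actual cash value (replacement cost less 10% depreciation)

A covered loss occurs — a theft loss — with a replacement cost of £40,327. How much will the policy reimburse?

£10,112

Actual cash value after 10% depreciation: £40,327 × 90% = £36,294.30.
After the deductible, £36,294.30 − £2,000 = £34,294.30 remains.
The £10,112 per-incident cap binds; insurer pays £10,112.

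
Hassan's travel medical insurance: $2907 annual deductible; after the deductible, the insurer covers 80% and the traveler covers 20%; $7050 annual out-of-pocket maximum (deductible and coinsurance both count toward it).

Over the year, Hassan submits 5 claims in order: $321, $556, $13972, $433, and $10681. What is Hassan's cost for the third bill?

Claim 1 — $321: entire amount goes to the deductible. Traveler owes $321 (running OOP $321).
Claim 2 — $556: fully absorbed by the deductible. Cost to traveler: $556. OOP to date $877.
Claim 3 — $13972: $2030 to deductible, leaving $11942; traveler's 20% is $2388.40. Traveler pays $4418.40; OOP now $5295.40.

$4418.40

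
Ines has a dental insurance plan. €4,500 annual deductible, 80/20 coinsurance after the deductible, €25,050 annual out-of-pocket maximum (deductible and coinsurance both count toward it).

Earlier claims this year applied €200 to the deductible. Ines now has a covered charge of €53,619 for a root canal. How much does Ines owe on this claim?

€14,163.80

€200 of the €4,500 deductible is already met, leaving €4,300.
That leaves €53,619 − €4,300 = €49,319 for coinsurance.
Coinsurance: €49,319 × 20% = €9,863.80.
Patient responsibility before any cap: €4,300 + €9,863.80 = €14,163.80.
Cumulative spending €200 + €14,163.80 = €14,363.80 stays under the €25,050 maximum.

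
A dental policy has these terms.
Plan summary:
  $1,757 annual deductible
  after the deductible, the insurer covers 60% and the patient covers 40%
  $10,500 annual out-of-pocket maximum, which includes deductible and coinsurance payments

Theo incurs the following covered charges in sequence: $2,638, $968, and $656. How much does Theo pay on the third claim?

$262.40

Claim 1 — $2,638: $1,757 finishes the deductible; $881 goes to coinsurance; patient's 40% is $352.40. Cost to patient: $2,109.40. OOP to date $2,109.40.
Claim 2 — $968: deductible already satisfied, so patient's share is 40% × $968 = $387.20. Patient pays $387.20; OOP now $2,496.60.
Claim 3 — $656: 40% coinsurance on $656 = $262.40. Patient owes $262.40 (running OOP $2,759).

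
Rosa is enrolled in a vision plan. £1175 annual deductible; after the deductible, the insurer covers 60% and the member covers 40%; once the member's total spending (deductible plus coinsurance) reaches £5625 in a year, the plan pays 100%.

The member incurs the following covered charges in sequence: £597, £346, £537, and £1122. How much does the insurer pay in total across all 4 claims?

Bill 1, £597: entire amount goes to the deductible. Cost to member: £597. OOP to date £597. Insurer: £597 − £597 = £0.
Bill 2, £346: entire amount goes to the deductible. Member owes £346 (running OOP £943). Plan pays £346 − £346 = £0.
Bill 3, £537: £232 to deductible, leaving £305; 40% of £305 = £122. Member owes £354 (running OOP £1297). Insurer: £537 − £354 = £183.
Bill 4, £1122: 40% coinsurance on £1122 = £448.80. Cost to member: £448.80. OOP to date £1745.80. Plan pays £1122 − £448.80 = £673.20.
Insurer total: £0 + £0 + £183 + £673.20 = £856.20.

£856.20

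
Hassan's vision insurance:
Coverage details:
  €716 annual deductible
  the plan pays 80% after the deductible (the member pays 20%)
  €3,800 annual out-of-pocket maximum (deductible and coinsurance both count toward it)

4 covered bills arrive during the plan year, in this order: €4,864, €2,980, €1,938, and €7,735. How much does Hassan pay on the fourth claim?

€1,270.80

Claim 1 — €4,864: €716 finishes the deductible; €4,148 goes to coinsurance; coinsurance €4,148 × 20% = €829.60. Member owes €1,545.60 (running OOP €1,545.60).
Claim 2 — €2,980: 20% coinsurance on €2,980 = €596. Member pays €596; OOP now €2,141.60.
Claim 3 — €1,938: deductible already satisfied, so member's share is 20% × €1,938 = €387.60. Member owes €387.60 (running OOP €2,529.20).
Claim 4 — €7,735: deductible met; 20% of €7,735 = €1,547. That would push OOP to €4,076.20, over the €3,800 cap, so member pays €3,800 − €2,529.20 = €1,270.80.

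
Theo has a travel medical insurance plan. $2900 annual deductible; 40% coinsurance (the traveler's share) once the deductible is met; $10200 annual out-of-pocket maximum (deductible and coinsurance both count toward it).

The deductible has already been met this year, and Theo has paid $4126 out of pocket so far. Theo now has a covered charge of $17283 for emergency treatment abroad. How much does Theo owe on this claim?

$6074

The deductible is already satisfied, so the full bill goes to coinsurance.
40% of $17283 = $6913.20 falls to the traveler.
Year-to-date out-of-pocket would reach $4126 + $6913.20 = $11039.20, above the $10200 maximum, so the traveler pays only $10200 − $4126 = $6074.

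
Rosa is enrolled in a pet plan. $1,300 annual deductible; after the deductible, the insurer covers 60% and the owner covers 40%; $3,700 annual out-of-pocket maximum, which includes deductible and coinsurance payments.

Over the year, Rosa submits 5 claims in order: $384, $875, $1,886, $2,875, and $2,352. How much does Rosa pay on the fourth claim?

$1,150

Claim 1 — $384: fully absorbed by the deductible. Owner pays $384; OOP now $384.
Claim 2 — $875: fully absorbed by the deductible. Owner owes $875 (running OOP $1,259).
Claim 3 — $1,886: $41 to deductible, leaving $1,845; 40% of $1,845 = $738. Owner pays $779; OOP now $2,038.
Claim 4 — $2,875: deductible already satisfied, so owner's share is 40% × $2,875 = $1,150. Cost to owner: $1,150. OOP to date $3,188.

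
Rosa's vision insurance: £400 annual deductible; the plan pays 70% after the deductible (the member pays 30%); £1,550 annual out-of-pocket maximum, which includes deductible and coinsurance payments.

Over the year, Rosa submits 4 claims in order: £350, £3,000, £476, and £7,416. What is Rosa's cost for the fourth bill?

Claim 1 (£350): entire amount goes to the deductible. Member pays £350; OOP now £350.
Claim 2 (£3,000): £50 to deductible, leaving £2,950; 30% of £2,950 = £885. Member pays £935; OOP now £1,285.
Claim 3 (£476): deductible met; 30% of £476 = £142.80. Member owes £142.80 (running OOP £1,427.80).
Claim 4 (£7,416): 30% coinsurance on £7,416 = £2,224.80. That would push OOP to £3,652.60, over the £1,550 cap, so member pays £1,550 − £1,427.80 = £122.20.

£122.20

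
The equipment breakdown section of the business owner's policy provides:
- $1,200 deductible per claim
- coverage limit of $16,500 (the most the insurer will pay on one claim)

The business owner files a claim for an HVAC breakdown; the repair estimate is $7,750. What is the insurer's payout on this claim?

$6,550

Subtract the deductible: $7,750 − $1,200 = $6,550.
That's under the $16,500 cap, so the insurer reimburses the full $6,550.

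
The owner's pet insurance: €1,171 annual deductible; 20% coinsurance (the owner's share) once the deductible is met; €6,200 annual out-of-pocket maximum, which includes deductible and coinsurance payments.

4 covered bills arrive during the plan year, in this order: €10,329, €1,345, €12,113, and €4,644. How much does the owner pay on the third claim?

€2,422.60

Claim 1 (€10,329): deductible takes €1,171, €9,158 remains; owner's 20% is €1,831.60. Owner owes €3,002.60 (running OOP €3,002.60).
Claim 2 (€1,345): deductible met; 20% of €1,345 = €269. Owner pays €269; OOP now €3,271.60.
Claim 3 (€12,113): deductible met; 20% of €12,113 = €2,422.60. Owner pays €2,422.60; OOP now €5,694.20.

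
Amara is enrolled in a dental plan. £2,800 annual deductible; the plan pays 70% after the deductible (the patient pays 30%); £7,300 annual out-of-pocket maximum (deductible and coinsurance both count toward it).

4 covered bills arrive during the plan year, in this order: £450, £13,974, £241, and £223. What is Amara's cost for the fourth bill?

£66.90

Bill 1, £450: all of it applies to the deductible. Patient pays £450; OOP now £450.
Bill 2, £13,974: deductible takes £2,350, £11,624 remains; 30% of £11,624 = £3,487.20. Cost to patient: £5,837.20. OOP to date £6,287.20.
Bill 3, £241: 30% coinsurance on £241 = £72.30. Patient pays £72.30; OOP now £6,359.50.
Bill 4, £223: 30% coinsurance on £223 = £66.90. Cost to patient: £66.90. OOP to date £6,426.40.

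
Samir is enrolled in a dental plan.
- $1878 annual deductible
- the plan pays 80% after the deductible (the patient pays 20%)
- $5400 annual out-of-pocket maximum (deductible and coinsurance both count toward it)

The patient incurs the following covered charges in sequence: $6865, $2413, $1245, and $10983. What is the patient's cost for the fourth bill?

$1793

Claim 1 — $6865: deductible takes $1878, $4987 remains; 20% of $4987 = $997.40. Cost to patient: $2875.40. OOP to date $2875.40.
Claim 2 — $2413: 20% coinsurance on $2413 = $482.60. Patient owes $482.60 (running OOP $3358).
Claim 3 — $1245: 20% coinsurance on $1245 = $249. Patient pays $249; OOP now $3607.
Claim 4 — $10983: deductible met; 20% of $10983 = $2196.60. OOP would hit $5803.60 > $5400, so the cap limits the patient to $5400 − $3607 = $1793.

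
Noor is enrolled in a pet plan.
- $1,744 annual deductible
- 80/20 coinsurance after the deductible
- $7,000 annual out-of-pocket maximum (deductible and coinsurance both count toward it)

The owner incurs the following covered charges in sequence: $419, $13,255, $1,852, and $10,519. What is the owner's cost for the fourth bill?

$2,103.80

#1 ($419): fully absorbed by the deductible. Owner pays $419; OOP now $419.
#2 ($13,255): $1,325 to deductible, leaving $11,930; owner's 20% is $2,386. Owner pays $3,711; OOP now $4,130.
#3 ($1,852): 20% coinsurance on $1,852 = $370.40. Owner pays $370.40; OOP now $4,500.40.
#4 ($10,519): deductible met; 20% of $10,519 = $2,103.80. Owner owes $2,103.80 (running OOP $6,604.20).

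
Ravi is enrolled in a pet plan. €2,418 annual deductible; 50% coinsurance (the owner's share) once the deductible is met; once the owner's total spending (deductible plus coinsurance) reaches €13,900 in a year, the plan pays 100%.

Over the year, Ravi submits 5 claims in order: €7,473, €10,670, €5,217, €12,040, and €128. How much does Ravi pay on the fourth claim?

€1,011

#1 (€7,473): €2,418 to deductible, leaving €5,055; coinsurance €5,055 × 50% = €2,527.50. Cost to owner: €4,945.50. OOP to date €4,945.50.
#2 (€10,670): deductible met; 50% of €10,670 = €5,335. Owner owes €5,335 (running OOP €10,280.50).
#3 (€5,217): 50% coinsurance on €5,217 = €2,608.50. Cost to owner: €2,608.50. OOP to date €12,889.
#4 (€12,040): 50% coinsurance on €12,040 = €6,020. That would push OOP to €18,909, over the €13,900 cap, so owner pays €13,900 − €12,889 = €1,011.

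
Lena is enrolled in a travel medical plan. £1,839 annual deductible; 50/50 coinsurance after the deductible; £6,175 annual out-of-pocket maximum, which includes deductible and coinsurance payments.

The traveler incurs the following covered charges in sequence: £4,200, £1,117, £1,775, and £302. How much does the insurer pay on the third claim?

Claim 1 — £4,200: £1,839 to deductible, leaving £2,361; traveler's 50% is £1,180.50. Traveler owes £3,019.50 (running OOP £3,019.50). Insurer: £4,200 − £3,019.50 = £1,180.50.
Claim 2 — £1,117: deductible already satisfied, so traveler's share is 50% × £1,117 = £558.50. Traveler owes £558.50 (running OOP £3,578). Plan pays £1,117 − £558.50 = £558.50.
Claim 3 — £1,775: deductible met; 50% of £1,775 = £887.50. Cost to traveler: £887.50. OOP to date £4,465.50. Plan pays £1,775 − £887.50 = £887.50.

£887.50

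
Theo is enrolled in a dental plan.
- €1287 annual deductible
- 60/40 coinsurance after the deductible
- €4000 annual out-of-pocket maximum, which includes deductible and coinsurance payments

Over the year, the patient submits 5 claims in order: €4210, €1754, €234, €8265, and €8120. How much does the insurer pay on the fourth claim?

Claim 1 (€4210): €1287 finishes the deductible; €2923 goes to coinsurance; coinsurance €2923 × 40% = €1169.20. Patient owes €2456.20 (running OOP €2456.20). Plan pays €4210 − €2456.20 = €1753.80.
Claim 2 (€1754): deductible met; 40% of €1754 = €701.60. Cost to patient: €701.60. OOP to date €3157.80. Plan pays €1754 − €701.60 = €1052.40.
Claim 3 (€234): 40% coinsurance on €234 = €93.60. Patient pays €93.60; OOP now €3251.40. Plan pays €234 − €93.60 = €140.40.
Claim 4 (€8265): deductible already satisfied, so patient's share is 40% × €8265 = €3306. That would push OOP to €6557.40, over the €4000 cap, so patient pays €4000 − €3251.40 = €748.60. Plan pays €8265 − €748.60 = €7516.40.

€7516.40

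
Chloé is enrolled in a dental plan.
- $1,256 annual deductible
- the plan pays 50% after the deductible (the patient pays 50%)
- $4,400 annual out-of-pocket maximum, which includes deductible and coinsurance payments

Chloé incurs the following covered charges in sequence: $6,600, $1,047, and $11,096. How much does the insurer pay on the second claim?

$575

Claim 1 ($6,600): $1,256 to deductible, leaving $5,344; coinsurance $5,344 × 50% = $2,672. Patient owes $3,928 (running OOP $3,928). Insurer: $6,600 − $3,928 = $2,672.
Claim 2 ($1,047): deductible met; 50% of $1,047 = $523.50. OOP would hit $4,451.50 > $4,400, so the cap limits the patient to $4,400 − $3,928 = $472. Plan pays $1,047 − $472 = $575.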